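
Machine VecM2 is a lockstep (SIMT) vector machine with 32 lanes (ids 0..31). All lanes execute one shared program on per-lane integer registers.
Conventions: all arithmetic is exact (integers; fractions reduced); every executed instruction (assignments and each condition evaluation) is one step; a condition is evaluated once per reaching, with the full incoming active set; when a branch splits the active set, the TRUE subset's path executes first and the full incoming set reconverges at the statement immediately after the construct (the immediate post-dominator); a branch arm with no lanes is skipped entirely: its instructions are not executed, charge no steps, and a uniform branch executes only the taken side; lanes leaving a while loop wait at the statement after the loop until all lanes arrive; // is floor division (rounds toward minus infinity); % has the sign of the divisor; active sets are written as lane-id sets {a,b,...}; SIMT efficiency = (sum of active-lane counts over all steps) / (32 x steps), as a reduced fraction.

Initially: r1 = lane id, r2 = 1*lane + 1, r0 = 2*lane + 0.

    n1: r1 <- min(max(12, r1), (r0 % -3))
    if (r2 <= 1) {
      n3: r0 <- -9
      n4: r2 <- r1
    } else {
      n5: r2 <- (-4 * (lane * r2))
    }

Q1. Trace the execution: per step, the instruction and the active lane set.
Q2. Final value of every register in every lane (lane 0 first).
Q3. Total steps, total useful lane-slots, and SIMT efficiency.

step 0: r1 <- min(max(12, r1), (r0 % -3)) {0,1,2,3,4,5,6,7,8,9,10,11,12,13,14,15,16,17,18,19,20,21,22,23,24,25,26,27,28,29,30,31}
step 1: eval (r2 <= 1)               {0,1,2,3,4,5,6,7,8,9,10,11,12,13,14,15,16,17,18,19,20,21,22,23,24,25,26,27,28,29,30,31}
step 2: r0 <- -9                     {0}
step 3: r2 <- r1                     {0}
step 4: r2 <- (-4 * (lane * r2))     {1,2,3,4,5,6,7,8,9,10,11,12,13,14,15,16,17,18,19,20,21,22,23,24,25,26,27,28,29,30,31}

Answer: 5 steps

r1: 0,-1,-2,0,-1,-2,0,-1,-2,0,-1,-2,0,-1,-2,0,-1,-2,0,-1,-2,0,-1,-2,0,-1,-2,0,-1,-2,0,-1
r2: 0,-8,-24,-48,-80,-120,-168,-224,-288,-360,-440,-528,-624,-728,-840,-960,-1088,-1224,-1368,-1520,-1680,-1848,-2024,-2208,-2400,-2600,-2808,-3024,-3248,-3480,-3720,-3968
r0: -9,2,4,6,8,10,12,14,16,18,20,22,24,26,28,30,32,34,36,38,40,42,44,46,48,50,52,54,56,58,60,62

steps = 5; useful = 97; efficiency = 97/160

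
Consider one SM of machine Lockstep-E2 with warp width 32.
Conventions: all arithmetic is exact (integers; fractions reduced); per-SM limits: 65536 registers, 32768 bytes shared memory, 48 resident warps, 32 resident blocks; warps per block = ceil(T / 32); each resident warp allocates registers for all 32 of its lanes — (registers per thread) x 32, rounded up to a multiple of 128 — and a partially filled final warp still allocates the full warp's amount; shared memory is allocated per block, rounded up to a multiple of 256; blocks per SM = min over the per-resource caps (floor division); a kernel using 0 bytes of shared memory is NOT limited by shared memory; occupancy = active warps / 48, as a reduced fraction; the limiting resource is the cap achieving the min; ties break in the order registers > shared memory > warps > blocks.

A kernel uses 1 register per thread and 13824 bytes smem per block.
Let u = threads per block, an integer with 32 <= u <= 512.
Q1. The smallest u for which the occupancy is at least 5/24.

Answer: u = 129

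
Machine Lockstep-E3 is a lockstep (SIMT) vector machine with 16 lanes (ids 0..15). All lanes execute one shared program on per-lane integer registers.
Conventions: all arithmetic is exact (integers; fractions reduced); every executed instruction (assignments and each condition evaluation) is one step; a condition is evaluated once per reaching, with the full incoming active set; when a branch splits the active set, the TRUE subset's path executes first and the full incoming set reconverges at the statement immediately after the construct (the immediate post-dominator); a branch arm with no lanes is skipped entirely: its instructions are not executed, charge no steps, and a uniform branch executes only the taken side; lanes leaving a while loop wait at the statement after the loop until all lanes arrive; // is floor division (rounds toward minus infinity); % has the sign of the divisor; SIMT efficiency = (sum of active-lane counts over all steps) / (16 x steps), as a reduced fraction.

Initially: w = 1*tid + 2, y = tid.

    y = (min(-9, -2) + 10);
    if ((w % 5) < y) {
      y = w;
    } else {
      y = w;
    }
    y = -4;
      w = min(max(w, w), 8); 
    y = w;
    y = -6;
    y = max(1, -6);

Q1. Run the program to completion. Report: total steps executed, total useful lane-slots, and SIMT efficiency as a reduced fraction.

Answer: 9 steps, 128 useful, 8/9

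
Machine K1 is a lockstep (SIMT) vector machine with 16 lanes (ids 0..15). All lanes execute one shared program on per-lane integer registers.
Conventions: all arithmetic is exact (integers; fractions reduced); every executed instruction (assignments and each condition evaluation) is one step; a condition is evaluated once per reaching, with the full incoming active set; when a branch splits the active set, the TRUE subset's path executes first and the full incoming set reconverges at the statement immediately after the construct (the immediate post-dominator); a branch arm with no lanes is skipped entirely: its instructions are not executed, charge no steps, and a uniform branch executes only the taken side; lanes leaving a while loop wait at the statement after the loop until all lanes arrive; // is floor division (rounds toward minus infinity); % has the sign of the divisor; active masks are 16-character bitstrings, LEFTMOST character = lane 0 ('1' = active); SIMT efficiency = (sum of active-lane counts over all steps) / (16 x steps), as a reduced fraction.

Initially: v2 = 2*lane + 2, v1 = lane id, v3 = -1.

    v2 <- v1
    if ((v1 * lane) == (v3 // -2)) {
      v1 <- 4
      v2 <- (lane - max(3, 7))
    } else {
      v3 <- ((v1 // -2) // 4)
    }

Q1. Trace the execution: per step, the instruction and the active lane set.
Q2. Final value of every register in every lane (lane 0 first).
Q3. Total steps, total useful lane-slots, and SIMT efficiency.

step 0: v2 <- v1                     1111111111111111
step 1: eval ((v1 * lane) == (v3 // -2)) 1111111111111111
step 2: v1 <- 4                      1000000000000000
step 3: v2 <- (lane - max(3, 7))     1000000000000000
step 4: v3 <- ((v1 // -2) // 4)      0111111111111111

Answer: 5 steps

v2: -7,1,2,3,4,5,6,7,8,9,10,11,12,13,14,15
v1: 4,1,2,3,4,5,6,7,8,9,10,11,12,13,14,15
v3: -1,-1,-1,-1,-1,-1,-1,-1,-1,-2,-2,-2,-2,-2,-2,-2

steps = 5; useful = 49; efficiency = 49/80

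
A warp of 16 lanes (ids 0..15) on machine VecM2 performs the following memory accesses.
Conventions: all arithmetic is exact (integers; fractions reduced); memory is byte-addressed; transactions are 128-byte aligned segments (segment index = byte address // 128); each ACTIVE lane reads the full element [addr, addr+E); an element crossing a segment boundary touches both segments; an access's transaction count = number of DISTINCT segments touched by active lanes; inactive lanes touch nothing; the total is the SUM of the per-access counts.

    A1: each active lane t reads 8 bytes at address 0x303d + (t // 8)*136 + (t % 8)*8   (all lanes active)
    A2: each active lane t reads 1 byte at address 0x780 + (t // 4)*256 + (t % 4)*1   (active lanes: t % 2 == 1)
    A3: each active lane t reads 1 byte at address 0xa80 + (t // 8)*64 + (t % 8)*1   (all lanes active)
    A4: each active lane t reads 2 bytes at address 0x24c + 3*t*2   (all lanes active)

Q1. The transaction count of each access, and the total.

A1: 3 transactions
A2: 4 transactions
A3: 1 transaction
A4: 2 transactions

Answer: 3,4,1,2; total 10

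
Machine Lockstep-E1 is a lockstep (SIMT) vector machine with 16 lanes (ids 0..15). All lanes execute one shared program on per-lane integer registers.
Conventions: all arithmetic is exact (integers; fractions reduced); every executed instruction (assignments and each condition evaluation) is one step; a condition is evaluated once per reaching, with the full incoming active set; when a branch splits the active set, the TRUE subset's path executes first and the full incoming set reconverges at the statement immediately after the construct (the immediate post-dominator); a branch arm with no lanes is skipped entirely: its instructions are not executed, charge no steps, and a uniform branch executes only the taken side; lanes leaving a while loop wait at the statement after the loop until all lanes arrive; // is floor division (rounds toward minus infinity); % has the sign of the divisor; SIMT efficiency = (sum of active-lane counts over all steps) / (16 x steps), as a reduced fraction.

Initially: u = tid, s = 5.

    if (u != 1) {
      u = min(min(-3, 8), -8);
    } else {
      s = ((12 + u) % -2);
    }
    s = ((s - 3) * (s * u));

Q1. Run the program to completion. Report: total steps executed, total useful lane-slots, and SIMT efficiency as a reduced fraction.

Answer: 4 steps, 48 useful, 3/4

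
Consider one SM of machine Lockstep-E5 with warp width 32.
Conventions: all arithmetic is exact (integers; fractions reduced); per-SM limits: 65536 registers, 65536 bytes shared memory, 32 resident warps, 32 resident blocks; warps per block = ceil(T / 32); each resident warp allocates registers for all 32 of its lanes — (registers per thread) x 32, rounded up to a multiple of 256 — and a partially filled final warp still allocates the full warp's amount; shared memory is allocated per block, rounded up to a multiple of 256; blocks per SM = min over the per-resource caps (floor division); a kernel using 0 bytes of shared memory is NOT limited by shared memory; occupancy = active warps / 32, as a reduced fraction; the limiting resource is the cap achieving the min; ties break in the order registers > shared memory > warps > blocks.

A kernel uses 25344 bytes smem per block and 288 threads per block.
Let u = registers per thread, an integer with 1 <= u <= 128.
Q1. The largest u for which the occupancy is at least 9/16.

Answer: u = 112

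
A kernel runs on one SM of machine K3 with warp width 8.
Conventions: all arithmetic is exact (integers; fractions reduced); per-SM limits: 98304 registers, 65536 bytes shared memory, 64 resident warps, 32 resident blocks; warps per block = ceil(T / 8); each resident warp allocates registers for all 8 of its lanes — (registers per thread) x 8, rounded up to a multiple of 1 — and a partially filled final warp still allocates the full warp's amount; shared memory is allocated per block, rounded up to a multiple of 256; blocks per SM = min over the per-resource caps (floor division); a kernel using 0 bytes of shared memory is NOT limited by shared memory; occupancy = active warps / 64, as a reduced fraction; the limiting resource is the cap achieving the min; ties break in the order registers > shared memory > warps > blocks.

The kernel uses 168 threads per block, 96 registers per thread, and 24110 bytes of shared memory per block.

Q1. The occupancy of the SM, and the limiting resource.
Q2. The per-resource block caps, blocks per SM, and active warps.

Answer: occupancy 21/32, limited by shared memory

registers: 6 blocks
shared memory: 2 blocks
warps: 3 blocks
blocks: 32 blocks

Answer: 2 blocks, 42 active warps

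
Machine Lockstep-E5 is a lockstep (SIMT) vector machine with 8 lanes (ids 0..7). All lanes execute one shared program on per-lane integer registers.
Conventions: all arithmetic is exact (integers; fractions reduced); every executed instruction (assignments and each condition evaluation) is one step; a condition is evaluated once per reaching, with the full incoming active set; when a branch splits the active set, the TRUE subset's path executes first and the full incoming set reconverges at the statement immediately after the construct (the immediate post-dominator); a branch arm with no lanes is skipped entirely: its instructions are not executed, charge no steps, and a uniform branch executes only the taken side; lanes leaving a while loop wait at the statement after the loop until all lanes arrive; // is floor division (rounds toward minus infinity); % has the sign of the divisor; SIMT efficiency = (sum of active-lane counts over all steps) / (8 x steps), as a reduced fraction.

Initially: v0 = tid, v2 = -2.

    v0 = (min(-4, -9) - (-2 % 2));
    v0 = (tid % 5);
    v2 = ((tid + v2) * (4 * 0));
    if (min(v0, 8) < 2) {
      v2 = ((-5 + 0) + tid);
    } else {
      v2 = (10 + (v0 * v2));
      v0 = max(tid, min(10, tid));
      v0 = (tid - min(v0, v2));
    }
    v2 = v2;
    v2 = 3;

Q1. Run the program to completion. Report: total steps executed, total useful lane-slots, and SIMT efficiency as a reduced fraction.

Answer: 10 steps, 64 useful, 4/5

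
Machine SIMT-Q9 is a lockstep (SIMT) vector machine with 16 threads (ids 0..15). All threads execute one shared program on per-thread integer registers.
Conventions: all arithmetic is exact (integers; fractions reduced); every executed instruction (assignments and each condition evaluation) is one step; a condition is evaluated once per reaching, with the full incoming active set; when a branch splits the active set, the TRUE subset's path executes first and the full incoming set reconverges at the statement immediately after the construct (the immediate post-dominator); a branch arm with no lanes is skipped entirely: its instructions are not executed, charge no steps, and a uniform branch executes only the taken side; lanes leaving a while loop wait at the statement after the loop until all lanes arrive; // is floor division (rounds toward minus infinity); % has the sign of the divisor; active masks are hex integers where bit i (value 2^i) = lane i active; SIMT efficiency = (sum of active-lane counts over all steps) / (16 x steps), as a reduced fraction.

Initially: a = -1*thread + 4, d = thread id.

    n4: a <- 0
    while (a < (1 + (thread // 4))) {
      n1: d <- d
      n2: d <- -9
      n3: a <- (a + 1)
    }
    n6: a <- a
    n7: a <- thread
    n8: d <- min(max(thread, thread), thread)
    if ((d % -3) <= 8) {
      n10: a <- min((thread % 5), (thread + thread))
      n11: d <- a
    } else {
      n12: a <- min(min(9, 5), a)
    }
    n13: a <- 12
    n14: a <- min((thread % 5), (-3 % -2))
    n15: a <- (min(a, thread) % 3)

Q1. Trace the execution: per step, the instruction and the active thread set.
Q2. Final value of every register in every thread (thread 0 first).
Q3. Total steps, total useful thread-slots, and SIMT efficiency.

step 0: a <- 0                       0xffff
step 1: eval (a < (1 + (thread // 4))) 0xffff
step 2: d <- d                       0xffff
step 3: d <- -9                      0xffff
step 4: a <- (a + 1)                 0xffff
step 5: eval (a < (1 + (thread // 4))) 0xffff
step 6: d <- d                       0xfff0
step 7: d <- -9                      0xfff0
step 8: a <- (a + 1)                 0xfff0
step 9: eval (a < (1 + (thread // 4))) 0xfff0
step 10: d <- d                       0xff00
step 11: d <- -9                      0xff00
step 12: a <- (a + 1)                 0xff00
step 13: eval (a < (1 + (thread // 4))) 0xff00
step 14: d <- d                       0xf000
step 15: d <- -9                      0xf000
step 16: a <- (a + 1)                 0xf000
step 17: eval (a < (1 + (thread // 4))) 0xf000
step 18: a <- a                       0xffff
step 19: a <- thread                  0xffff
step 20: d <- min(max(thread, thread), thread) 0xffff
step 21: eval ((d % -3) <= 8)         0xffff
step 22: a <- min((thread % 5), (thread + thread)) 0xffff
step 23: d <- a                       0xffff
step 24: a <- 12                      0xffff
step 25: a <- min((thread % 5), (-3 % -2)) 0xffff
step 26: a <- (min(a, thread) % 3)    0xffff

Answer: 27 steps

a: 2,2,2,2,2,2,2,2,2,2,2,2,2,2,2,2
d: 0,1,2,3,4,0,1,2,3,4,0,1,2,3,4,0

steps = 27; useful = 336; efficiency = 336/432 = 7/9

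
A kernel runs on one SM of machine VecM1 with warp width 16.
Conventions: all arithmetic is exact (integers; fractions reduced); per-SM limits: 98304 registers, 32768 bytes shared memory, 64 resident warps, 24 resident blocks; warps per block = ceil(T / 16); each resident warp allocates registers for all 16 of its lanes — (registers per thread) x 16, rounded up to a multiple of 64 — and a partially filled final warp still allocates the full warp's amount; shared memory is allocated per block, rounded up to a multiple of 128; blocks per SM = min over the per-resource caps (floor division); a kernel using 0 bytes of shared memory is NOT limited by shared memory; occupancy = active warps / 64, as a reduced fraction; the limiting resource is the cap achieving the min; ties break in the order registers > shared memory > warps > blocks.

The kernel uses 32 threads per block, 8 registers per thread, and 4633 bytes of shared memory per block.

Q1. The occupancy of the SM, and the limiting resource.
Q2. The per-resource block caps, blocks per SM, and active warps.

Answer: occupancy 3/16, limited by shared memory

registers: 384 blocks
shared memory: 6 blocks
warps: 32 blocks
blocks: 24 blocks

Answer: 6 blocks, 12 active warps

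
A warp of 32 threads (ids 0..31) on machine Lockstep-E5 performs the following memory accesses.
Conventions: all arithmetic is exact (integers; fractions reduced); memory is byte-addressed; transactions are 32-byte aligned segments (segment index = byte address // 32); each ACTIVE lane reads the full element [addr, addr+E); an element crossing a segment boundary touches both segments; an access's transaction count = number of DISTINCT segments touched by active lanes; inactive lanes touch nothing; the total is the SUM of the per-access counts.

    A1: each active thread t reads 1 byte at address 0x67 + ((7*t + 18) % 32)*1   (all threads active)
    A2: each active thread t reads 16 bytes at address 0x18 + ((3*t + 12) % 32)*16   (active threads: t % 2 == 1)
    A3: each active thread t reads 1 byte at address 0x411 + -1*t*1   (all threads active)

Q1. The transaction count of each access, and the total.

A1: 2 transactions
A2: 16 transactions
A3: 2 transactions

Answer: 2,16,2; total 20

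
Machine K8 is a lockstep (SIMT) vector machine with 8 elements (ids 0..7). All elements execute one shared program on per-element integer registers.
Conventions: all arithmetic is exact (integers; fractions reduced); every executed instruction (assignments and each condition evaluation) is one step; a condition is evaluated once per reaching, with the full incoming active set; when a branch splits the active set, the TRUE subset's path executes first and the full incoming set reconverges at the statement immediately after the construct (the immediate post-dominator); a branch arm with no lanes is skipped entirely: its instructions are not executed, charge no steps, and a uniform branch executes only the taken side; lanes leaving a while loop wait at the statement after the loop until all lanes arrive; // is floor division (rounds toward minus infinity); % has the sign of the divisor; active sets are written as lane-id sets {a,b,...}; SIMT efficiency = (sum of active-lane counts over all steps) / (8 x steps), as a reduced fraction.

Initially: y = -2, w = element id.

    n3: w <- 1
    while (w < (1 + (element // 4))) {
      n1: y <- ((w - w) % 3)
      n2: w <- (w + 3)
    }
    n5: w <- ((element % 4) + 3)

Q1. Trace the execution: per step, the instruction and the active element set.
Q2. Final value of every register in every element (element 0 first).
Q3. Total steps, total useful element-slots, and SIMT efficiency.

step 0: w <- 1                       {0,1,2,3,4,5,6,7}
step 1: eval (w < (1 + (element // 4))) {0,1,2,3,4,5,6,7}
step 2: y <- ((w - w) % 3)           {4,5,6,7}
step 3: w <- (w + 3)                 {4,5,6,7}
step 4: eval (w < (1 + (element // 4))) {4,5,6,7}
step 5: w <- ((element % 4) + 3)     {0,1,2,3,4,5,6,7}

Answer: 6 steps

y: -2,-2,-2,-2,0,0,0,0
w: 3,4,5,6,3,4,5,6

steps = 6; useful = 36; efficiency = 36/48 = 3/4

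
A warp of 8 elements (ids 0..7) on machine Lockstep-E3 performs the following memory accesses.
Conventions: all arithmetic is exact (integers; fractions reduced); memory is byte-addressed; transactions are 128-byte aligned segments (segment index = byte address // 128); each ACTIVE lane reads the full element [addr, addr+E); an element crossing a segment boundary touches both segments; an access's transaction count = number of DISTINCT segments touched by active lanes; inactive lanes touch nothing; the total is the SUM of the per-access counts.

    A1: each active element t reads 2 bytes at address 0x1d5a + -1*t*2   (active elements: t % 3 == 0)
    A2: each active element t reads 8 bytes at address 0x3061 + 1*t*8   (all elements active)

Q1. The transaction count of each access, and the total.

A1: 1 transaction
A2: 2 transactions

Answer: 1,2; total 3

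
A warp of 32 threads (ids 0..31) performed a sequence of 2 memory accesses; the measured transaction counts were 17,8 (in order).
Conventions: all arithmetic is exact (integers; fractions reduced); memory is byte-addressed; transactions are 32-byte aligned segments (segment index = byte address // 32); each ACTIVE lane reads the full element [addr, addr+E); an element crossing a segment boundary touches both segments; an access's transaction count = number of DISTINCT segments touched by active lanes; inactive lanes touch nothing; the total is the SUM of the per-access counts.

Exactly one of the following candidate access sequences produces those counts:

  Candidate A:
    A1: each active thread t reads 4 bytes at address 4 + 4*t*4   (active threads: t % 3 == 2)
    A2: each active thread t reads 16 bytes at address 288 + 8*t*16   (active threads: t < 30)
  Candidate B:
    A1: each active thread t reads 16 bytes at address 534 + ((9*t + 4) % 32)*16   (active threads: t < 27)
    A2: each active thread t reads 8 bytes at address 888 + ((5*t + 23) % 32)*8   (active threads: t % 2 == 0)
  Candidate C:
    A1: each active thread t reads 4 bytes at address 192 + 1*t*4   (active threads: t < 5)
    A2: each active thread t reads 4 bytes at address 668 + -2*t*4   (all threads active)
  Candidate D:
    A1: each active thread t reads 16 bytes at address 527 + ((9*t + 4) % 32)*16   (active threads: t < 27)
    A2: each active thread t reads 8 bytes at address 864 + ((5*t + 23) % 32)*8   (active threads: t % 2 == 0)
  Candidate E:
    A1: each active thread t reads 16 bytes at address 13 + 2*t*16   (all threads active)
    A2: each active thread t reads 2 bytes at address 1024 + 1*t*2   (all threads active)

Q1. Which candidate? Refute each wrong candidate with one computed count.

A: A1 gives 10 transactions, not 17
B: A1 gives 16 transactions, not 17
C: A1 gives 1 transaction, not 17
E: A1 gives 32 transactions, not 17
D: all counts match (17,8)

Answer: D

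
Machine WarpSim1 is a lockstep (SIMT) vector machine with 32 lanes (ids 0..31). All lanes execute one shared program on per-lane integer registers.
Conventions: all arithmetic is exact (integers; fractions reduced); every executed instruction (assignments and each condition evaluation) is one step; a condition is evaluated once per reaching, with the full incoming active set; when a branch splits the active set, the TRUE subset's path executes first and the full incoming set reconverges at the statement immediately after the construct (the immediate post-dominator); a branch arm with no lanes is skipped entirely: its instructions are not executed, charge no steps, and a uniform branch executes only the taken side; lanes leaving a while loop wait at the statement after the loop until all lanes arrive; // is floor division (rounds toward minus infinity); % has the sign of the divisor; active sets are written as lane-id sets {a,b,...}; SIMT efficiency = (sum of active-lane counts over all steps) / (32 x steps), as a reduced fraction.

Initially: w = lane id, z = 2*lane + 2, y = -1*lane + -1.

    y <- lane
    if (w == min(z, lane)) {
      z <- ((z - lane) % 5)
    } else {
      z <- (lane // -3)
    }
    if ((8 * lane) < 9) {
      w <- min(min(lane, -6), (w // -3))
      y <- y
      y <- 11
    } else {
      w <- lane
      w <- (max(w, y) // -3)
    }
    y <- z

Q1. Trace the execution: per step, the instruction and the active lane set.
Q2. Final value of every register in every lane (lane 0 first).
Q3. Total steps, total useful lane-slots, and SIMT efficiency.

step 0: y <- lane                    {0,1,2,3,4,5,6,7,8,9,10,11,12,13,14,15,16,17,18,19,20,21,22,23,24,25,26,27,28,29,30,31}
step 1: eval (w == min(z, lane))     {0,1,2,3,4,5,6,7,8,9,10,11,12,13,14,15,16,17,18,19,20,21,22,23,24,25,26,27,28,29,30,31}
step 2: z <- ((z - lane) % 5)        {0,1,2,3,4,5,6,7,8,9,10,11,12,13,14,15,16,17,18,19,20,21,22,23,24,25,26,27,28,29,30,31}
step 3: eval ((8 * lane) < 9)        {0,1,2,3,4,5,6,7,8,9,10,11,12,13,14,15,16,17,18,19,20,21,22,23,24,25,26,27,28,29,30,31}
step 4: w <- min(min(lane, -6), (w // -3)) {0,1}
step 5: y <- y                       {0,1}
step 6: y <- 11                      {0,1}
step 7: w <- lane                    {2,3,4,5,6,7,8,9,10,11,12,13,14,15,16,17,18,19,20,21,22,23,24,25,26,27,28,29,30,31}
step 8: w <- (max(w, y) // -3)       {2,3,4,5,6,7,8,9,10,11,12,13,14,15,16,17,18,19,20,21,22,23,24,25,26,27,28,29,30,31}
step 9: y <- z                       {0,1,2,3,4,5,6,7,8,9,10,11,12,13,14,15,16,17,18,19,20,21,22,23,24,25,26,27,28,29,30,31}

Answer: 10 steps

w: -6,-6,-1,-1,-2,-2,-2,-3,-3,-3,-4,-4,-4,-5,-5,-5,-6,-6,-6,-7,-7,-7,-8,-8,-8,-9,-9,-9,-10,-10,-10,-11
z: 2,3,4,0,1,2,3,4,0,1,2,3,4,0,1,2,3,4,0,1,2,3,4,0,1,2,3,4,0,1,2,3
y: 2,3,4,0,1,2,3,4,0,1,2,3,4,0,1,2,3,4,0,1,2,3,4,0,1,2,3,4,0,1,2,3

steps = 10; useful = 226; efficiency = 226/320 = 113/160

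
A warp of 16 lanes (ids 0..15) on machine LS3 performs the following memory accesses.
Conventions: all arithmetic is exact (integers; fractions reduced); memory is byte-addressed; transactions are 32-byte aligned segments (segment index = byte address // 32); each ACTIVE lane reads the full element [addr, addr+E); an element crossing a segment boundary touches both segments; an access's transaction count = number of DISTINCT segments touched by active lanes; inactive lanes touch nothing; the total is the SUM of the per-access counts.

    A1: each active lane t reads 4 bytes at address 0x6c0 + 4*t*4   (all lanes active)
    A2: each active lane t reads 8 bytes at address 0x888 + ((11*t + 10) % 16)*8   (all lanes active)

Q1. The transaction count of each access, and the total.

A1: 8 transactions
A2: 5 transactions

Answer: 8,5; total 13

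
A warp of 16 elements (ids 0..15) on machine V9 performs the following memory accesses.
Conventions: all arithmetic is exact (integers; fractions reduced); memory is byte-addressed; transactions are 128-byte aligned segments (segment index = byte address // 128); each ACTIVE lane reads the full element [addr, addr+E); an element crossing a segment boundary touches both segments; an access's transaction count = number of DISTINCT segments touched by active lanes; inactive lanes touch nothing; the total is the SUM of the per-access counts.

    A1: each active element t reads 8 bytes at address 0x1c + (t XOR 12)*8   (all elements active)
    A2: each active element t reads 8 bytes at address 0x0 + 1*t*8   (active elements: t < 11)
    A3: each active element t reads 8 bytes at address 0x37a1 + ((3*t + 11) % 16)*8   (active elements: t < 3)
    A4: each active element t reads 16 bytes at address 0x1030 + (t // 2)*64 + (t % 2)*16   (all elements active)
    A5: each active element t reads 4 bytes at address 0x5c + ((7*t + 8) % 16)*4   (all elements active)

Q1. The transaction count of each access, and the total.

A1: 2 transactions
A2: 1 transaction
A3: 2 transactions
A4: 5 transactions
A5: 2 transactions

Answer: 2,1,2,5,2; total 12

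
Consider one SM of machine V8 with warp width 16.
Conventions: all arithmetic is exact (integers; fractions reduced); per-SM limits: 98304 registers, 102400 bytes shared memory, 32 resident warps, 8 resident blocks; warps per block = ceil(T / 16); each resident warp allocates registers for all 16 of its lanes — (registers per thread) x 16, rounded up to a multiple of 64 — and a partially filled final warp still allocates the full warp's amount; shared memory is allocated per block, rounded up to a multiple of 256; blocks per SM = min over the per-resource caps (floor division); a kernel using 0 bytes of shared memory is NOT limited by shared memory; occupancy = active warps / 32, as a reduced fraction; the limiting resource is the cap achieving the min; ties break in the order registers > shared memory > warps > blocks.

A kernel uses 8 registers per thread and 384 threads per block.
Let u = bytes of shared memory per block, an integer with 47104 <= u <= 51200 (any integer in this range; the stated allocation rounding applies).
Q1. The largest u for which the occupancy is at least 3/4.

Answer: u = 51200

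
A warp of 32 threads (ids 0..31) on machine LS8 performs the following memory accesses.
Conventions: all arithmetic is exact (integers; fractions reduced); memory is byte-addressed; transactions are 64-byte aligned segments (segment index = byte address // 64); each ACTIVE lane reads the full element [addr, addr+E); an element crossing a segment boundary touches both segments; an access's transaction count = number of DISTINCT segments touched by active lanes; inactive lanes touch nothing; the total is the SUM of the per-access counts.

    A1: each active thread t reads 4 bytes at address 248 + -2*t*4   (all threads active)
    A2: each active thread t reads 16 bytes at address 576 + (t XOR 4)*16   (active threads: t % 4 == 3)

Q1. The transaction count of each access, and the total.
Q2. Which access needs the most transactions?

A1: 4 transactions
A2: 8 transactions

Answer: 4,8; total 12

Answer: A2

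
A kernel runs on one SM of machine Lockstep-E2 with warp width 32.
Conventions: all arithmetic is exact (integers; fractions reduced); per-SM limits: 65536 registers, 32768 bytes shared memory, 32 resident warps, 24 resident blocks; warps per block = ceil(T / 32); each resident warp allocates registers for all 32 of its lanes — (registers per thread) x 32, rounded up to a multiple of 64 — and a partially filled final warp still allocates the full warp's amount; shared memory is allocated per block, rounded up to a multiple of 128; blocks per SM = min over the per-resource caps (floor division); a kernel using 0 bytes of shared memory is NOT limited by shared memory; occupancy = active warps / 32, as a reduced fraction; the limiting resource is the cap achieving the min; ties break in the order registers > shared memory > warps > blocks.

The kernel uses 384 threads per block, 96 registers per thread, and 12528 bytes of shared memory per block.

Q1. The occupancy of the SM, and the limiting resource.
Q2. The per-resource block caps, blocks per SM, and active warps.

Answer: occupancy 3/8, limited by registers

registers: 1 block
shared memory: 2 blocks
warps: 2 blocks
blocks: 24 blocks

Answer: 1 block, 12 active warps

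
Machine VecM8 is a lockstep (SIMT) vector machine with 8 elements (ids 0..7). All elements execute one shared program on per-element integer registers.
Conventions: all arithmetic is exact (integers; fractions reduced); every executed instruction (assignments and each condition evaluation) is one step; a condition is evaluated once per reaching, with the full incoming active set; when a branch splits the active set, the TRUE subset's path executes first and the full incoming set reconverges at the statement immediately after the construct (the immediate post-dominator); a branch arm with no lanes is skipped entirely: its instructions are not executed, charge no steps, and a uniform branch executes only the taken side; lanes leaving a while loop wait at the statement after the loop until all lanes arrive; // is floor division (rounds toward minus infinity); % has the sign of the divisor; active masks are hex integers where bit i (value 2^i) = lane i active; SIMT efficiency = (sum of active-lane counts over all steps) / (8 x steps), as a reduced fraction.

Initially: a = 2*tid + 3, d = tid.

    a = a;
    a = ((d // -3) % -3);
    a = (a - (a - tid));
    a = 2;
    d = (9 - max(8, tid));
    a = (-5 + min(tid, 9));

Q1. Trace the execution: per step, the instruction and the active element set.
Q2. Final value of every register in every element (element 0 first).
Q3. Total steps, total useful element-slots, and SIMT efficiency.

step 0: a <- a                       0xff
step 1: a <- ((d // -3) % -3)        0xff
step 2: a <- (a - (a - tid))         0xff
step 3: a <- 2                       0xff
step 4: d <- (9 - max(8, tid))       0xff
step 5: a <- (-5 + min(tid, 9))      0xff

Answer: 6 steps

a: -5,-4,-3,-2,-1,0,1,2
d: 1,1,1,1,1,1,1,1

steps = 6; useful = 48; efficiency = 48/48 = 1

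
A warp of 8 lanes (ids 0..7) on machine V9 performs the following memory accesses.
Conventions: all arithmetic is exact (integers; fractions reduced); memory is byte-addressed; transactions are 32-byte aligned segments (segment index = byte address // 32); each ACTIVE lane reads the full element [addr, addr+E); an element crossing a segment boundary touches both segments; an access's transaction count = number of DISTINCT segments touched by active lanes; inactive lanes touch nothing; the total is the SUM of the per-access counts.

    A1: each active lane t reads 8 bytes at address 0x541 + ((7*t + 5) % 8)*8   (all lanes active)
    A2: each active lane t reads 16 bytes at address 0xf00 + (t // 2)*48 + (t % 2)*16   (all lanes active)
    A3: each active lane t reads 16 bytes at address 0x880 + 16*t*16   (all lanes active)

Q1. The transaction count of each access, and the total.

A1: 3 transactions
A2: 6 transactions
A3: 8 transactions

Answer: 3,6,8; total 17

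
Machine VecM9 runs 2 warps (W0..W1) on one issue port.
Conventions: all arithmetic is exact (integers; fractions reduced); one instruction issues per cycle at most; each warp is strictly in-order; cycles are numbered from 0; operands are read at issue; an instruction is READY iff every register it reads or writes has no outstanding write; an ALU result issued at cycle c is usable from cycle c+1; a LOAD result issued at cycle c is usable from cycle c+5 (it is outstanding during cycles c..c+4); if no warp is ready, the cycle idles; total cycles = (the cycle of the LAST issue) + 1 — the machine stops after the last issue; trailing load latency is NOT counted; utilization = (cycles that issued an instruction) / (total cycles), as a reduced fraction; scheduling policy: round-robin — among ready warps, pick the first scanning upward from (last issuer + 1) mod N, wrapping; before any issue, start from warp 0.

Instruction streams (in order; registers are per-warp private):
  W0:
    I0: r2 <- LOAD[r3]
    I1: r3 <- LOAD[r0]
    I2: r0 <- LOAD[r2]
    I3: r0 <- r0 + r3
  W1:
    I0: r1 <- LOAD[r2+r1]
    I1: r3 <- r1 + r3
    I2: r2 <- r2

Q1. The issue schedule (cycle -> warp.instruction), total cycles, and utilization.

cycle 0: W0.I0
cycle 1: W1.I0
cycle 2: W0.I1
cycle 3: idle
cycle 4: idle
cycle 5: W0.I2
cycle 6: W1.I1
cycle 7: W1.I2
cycle 8: idle
cycle 9: idle
cycle 10: W0.I3

Answer: 11 cycles, utilization 7/11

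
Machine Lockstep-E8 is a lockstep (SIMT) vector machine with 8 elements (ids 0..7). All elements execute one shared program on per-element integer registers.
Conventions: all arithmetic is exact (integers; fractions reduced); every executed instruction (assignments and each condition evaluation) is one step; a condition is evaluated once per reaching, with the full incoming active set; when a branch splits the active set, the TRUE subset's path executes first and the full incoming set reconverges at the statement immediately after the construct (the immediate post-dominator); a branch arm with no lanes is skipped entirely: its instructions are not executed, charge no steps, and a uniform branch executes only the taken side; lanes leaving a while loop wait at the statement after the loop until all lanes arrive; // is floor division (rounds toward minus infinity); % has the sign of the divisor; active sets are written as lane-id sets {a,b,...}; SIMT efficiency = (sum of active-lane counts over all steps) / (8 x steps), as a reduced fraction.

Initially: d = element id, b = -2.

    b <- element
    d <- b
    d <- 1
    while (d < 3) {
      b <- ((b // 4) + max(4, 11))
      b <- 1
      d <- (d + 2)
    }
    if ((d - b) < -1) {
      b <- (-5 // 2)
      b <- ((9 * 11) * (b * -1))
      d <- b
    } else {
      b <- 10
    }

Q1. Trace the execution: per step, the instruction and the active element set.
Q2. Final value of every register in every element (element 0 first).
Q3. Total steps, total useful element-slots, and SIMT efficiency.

step 0: b <- element                 {0,1,2,3,4,5,6,7}
step 1: d <- b                       {0,1,2,3,4,5,6,7}
step 2: d <- 1                       {0,1,2,3,4,5,6,7}
step 3: eval (d < 3)                 {0,1,2,3,4,5,6,7}
step 4: b <- ((b // 4) + max(4, 11)) {0,1,2,3,4,5,6,7}
step 5: b <- 1                       {0,1,2,3,4,5,6,7}
step 6: d <- (d + 2)                 {0,1,2,3,4,5,6,7}
step 7: eval (d < 3)                 {0,1,2,3,4,5,6,7}
step 8: eval ((d - b) < -1)          {0,1,2,3,4,5,6,7}
step 9: b <- 10                      {0,1,2,3,4,5,6,7}

Answer: 10 steps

d: 3,3,3,3,3,3,3,3
b: 10,10,10,10,10,10,10,10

steps = 10; useful = 80; efficiency = 80/80 = 1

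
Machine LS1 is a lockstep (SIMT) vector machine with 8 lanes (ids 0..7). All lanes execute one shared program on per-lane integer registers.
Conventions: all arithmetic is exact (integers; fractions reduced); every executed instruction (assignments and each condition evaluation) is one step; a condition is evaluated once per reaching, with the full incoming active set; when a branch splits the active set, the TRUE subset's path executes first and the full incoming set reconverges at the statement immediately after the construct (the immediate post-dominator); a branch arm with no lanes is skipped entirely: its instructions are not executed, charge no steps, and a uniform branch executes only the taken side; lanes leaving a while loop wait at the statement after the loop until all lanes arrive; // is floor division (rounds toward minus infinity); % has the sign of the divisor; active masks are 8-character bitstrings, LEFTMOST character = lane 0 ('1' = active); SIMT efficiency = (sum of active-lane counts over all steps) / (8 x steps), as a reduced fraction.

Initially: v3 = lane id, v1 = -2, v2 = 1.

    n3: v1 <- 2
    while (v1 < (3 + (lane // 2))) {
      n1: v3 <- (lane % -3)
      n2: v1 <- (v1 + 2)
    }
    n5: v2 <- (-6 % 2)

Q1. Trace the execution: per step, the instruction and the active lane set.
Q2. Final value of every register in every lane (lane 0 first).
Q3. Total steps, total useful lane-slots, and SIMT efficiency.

step 0: v1 <- 2                      11111111
step 1: eval (v1 < (3 + (lane // 2))) 11111111
step 2: v3 <- (lane % -3)            11111111
step 3: v1 <- (v1 + 2)               11111111
step 4: eval (v1 < (3 + (lane // 2))) 11111111
step 5: v3 <- (lane % -3)            00001111
step 6: v1 <- (v1 + 2)               00001111
step 7: eval (v1 < (3 + (lane // 2))) 00001111
step 8: v2 <- (-6 % 2)               11111111

Answer: 9 steps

v3: 0,-2,-1,0,-2,-1,0,-2
v1: 4,4,4,4,6,6,6,6
v2: 0,0,0,0,0,0,0,0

steps = 9; useful = 60; efficiency = 60/72 = 5/6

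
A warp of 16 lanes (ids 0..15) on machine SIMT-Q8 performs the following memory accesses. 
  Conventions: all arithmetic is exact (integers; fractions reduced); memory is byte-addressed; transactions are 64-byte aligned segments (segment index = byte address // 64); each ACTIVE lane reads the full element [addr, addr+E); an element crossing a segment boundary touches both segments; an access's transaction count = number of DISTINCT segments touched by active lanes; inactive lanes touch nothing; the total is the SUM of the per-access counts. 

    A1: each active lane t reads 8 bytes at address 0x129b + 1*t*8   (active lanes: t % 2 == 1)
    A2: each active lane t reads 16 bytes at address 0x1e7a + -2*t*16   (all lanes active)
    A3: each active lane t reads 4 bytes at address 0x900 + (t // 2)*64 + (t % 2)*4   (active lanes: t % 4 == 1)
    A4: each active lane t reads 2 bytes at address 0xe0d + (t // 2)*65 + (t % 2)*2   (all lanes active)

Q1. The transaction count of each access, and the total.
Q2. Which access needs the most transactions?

A1: 3 transactions
A2: 9 transactions
A3: 4 transactions
A4: 8 transactions

Answer: 3,9,4,8; total 24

Answer: A2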